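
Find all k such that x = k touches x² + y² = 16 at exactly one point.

Tangency holds when the distance from the centre (0, 0) to the line equals the radius 4:
|1·0 + 0·0 − k| / √1 = 4
|k| = 4, so k = 4 or k = −4.

k = −4 or k = 4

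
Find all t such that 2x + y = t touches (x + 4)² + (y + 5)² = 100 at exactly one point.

t = −13 ± 10√5

For a tangent, require d(centre, line) = r = 10.
|2·(−4) + 1·(−5) − t| / √5 = 10
|t − (−13)| = 10√5.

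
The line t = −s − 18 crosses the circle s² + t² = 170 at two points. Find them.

(−11, −7) and (−7, −11)

Substitute t = −s − 18:
2s² + 36s + 154 = 0  ⟹  s² + 18s + 77 = 0
s = −7 or s = −11, giving (−7, −11) and (−11, −7).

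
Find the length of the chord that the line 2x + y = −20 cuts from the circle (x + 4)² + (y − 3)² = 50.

Centre (−4, 3), r² = 50. Perpendicular distance d from centre to line = |15| / √5 = 15/√5.
Half the chord is √(r² − d²) = √(5), so the full chord is 2√5.

2√5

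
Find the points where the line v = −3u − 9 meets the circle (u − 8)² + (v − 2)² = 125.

Express v = −3u − 9 and substitute into the circle:
10u² + 50u + 60 = 0  ⟹  u² + 5u + 6 = 0
u = −2 or u = −3, giving (−2, −3) and (−3, 0).

(−3, 0) and (−2, −3)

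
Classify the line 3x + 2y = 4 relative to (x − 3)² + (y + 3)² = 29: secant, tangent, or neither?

secant

d² = (3·3 + 2·(−3) − (4))²/13 = 1/13; r² = 29.
Since d² < r², the line cuts the circle twice.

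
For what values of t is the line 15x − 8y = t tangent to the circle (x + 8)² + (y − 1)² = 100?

Tangency holds when the distance from the centre (−8, 1) to the line equals the radius 10:
|15·(−8) − 8·1 − t| / √289 = 10
|t − (−128)| = 10·17, so t = 42 or t = −298.

t = −298 or t = 42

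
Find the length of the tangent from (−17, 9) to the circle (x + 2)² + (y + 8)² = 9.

The centre is (−2, −8) and r = 3. The square of the distance from P to the centre is 225 + 289 = 514.
Power of the point: PT² = |PO|² − r² = 505, so PT = √505.

√505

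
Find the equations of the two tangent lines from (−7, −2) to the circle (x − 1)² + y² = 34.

Let a tangent through (−7, −2) have slope m. Its distance from (1, 0) must equal √34:
[m·(8) − (2)]² = 34(m² + 1)
15m² − 16m − 15 = 0, so m = −3/5 or m = 5/3.
With m = −3/5: 3x + 5y = −31. With m = 5/3: 5x − 3y = −29.

3x + 5y = −31 and 5x − 3y = −29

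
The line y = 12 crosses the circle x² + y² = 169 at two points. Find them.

(−5, 12) and (5, 12)

Substitute y = 12:
x² − 25 = 0
x = 5 or x = −5, giving (5, 12) and (−5, 12).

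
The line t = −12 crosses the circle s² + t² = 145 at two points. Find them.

Express t = −12 and substitute into the circle:
s² − 1 = 0
s = 1 or s = −1, giving (1, −12) and (−1, −12).

(−1, −12) and (1, −12)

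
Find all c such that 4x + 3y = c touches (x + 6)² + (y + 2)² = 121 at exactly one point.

The line touches the circle iff its distance from (−6, −2) is 11:
|4·(−6) + 3·(−2) − c| / √25 = 11
|c − (−30)| = 11·5, so c = 25 or c = −85.

c = −85 or c = 25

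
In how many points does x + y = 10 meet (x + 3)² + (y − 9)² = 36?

2

Centre (−3, 9), r² = 36. Distance² from centre to line = (−4)²/2 = 8.
Since d² < r², the line cuts the circle twice.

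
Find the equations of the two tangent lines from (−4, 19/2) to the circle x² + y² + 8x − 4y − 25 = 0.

x + 2y = 15 and x − 2y = −23

Write the tangent as mx − y + (19/2 − m·(−4)) = 0 and set its distance from the centre to 3√5:
[m·(0) − (−15/2)]² = 45(m² + 1)
4m² − 1 = 0, so m = −1/2 or m = 1/2.
Through (−4, 19/2) these give x + 2y = 15 and x − 2y = −23.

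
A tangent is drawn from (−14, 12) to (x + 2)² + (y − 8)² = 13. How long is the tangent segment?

Centre (−2, 8), r² = 13. |PO|² = (−12)² + (4)² = 160.
By the tangent–radius right angle, tangent length = √(|PO|² − r²) = √147 = 7√3.

7√3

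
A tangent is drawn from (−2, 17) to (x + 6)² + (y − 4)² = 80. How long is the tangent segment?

√105

Centre (−6, 4), r² = 80. |PO|² = (4)² + (13)² = 185.
Power of the point: PT² = |PO|² − r² = 105, so PT = √105.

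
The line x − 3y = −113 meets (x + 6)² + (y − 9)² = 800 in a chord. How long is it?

8√10

Substitute y = (113 + x)/3:
10x² + 280x + 520 = 0  ⟹  x² + 28x + 52 = 0
x = −2 or x = −26, giving (−2, 37) and (−26, 29).
|(−2, 37) − (−26, 29)| = √((24)² + (8)²) = 8√10.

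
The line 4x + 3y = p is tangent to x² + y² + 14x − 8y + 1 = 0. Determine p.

For a tangent, require d(centre, line) = r = 8.
|4·(−7) + 3·4 − p| / √25 = 8
|p − (−16)| = 8·5, so p = 24 or p = −56.

p = −56 or p = 24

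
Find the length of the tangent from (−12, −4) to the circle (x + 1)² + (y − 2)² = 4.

The centre is (−1, 2) and r = 2. The square of the distance from P to the centre is 121 + 36 = 157.
The tangent meets the radius at right angles, so tangent² = |PO|² − r² = 157 − 4 = 153.

3√17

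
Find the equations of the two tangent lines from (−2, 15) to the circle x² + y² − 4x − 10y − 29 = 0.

Write the tangent as mx − y + (15 − m·(−2)) = 0 and set its distance from the centre to √58:
(4m − (−10))² = 58(m² + 1)
21m² − 40m − 21 = 0, so m = 7/3 or m = −3/7.
Through (−2, 15) these give 7x − 3y = −59 and 3x + 7y = 99.

7x − 3y = −59 and 3x + 7y = 99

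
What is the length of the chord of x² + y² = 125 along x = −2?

22

The distance from (0, 0) to the line is 2, and r² = 125.
Half the chord is √(r² − d²) = √(121), so the full chord is 22.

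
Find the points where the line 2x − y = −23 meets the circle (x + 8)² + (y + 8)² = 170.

Express y = 2x + 23 and substitute into the circle:
5x² + 140x + 855 = 0  ⟹  x² + 28x + 171 = 0
x = −9 or x = −19, giving (−9, 5) and (−19, −15).

(−19, −15) and (−9, 5)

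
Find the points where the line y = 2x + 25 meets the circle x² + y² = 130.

From the line, y = 2x + 25. Substituting:
5x² + 100x + 495 = 0  ⟹  x² + 20x + 99 = 0
x = −9 or x = −11, giving (−9, 7) and (−11, 3).

(−11, 3) and (−9, 7)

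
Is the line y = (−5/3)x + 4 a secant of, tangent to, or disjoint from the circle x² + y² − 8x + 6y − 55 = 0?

Centre (4, −3), r² = 80. Distance² from centre to line = (−1)²/34 = 1/34.
Since d² < r², the line cuts the circle twice.

secant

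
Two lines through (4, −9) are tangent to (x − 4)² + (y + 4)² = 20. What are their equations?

x − 2y = 22 and x + 2y = −14

Write the tangent as mx − y + (−9 − m·(4)) = 0 and set its distance from the centre to 2√5:
[m·(0) − (5)]² = 20(m² + 1)
4m² − 1 = 0, so m = 1/2 or m = −1/2.
With m = 1/2: x − 2y = 22. With m = −1/2: x + 2y = −14.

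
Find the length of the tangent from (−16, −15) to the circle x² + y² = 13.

The centre is (0, 0) and r = √13. The square of the distance from P to the centre is 256 + 225 = 481.
By the tangent–radius right angle, tangent length = √(|PO|² − r²) = √468 = 6√13.

6√13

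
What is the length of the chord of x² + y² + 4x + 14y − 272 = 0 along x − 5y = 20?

From the line, y = (−20 + x)/5. Substituting:
26x² + 130x − 7800 = 0  ⟹  x² + 5x − 300 = 0
x = 15 or x = −20, giving (15, −1) and (−20, −8).
Chord length = distance between (15, −1) and (−20, −8) = √1274 = 7√26.

7√26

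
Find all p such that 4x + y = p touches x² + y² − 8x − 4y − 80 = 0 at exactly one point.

p = 18 ± 10√17

For a tangent, require d(centre, line) = r = 10.
|4·4 + 1·2 − p| / √17 = 10
|p − (18)| = 10√17.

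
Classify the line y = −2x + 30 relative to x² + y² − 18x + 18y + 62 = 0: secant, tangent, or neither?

Substituting the line into the circle gives 5x² − 174x + 1502 = 0.
Discriminant = (−174)² − 4·5·(1502) = 236 > 0.
Two real roots: the line is a secant.

secant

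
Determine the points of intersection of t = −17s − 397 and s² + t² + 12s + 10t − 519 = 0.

(−24, 11) and (−22, −23)

Substitute t = −17s − 397:
290s² + 13340s + 153120 = 0  ⟹  s² + 46s + 528 = 0
s = −22 or s = −24, giving (−22, −23) and (−24, 11).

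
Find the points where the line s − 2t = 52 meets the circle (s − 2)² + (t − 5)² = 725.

From the line, t = (−52 + s)/2. Substituting:
5s² − 140s + 960 = 0  ⟹  s² − 28s + 192 = 0
s = 16 or s = 12, giving (16, −18) and (12, −20).

(12, −20) and (16, −18)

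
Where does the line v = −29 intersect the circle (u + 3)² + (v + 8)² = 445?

(−5, −29) and (−1, −29)

From the line, v = −29. Substituting:
u² + 6u + 5 = 0
u = −1 or u = −5, giving (−1, −29) and (−5, −29).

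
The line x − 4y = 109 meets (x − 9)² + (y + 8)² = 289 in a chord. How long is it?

From the line, y = (−109 + x)/4. Substituting:
17x² − 442x + 2601 = 0  ⟹  x² − 26x + 153 = 0
x = 17 or x = 9, giving (17, −23) and (9, −25).
|(17, −23) − (9, −25)| = √((8)² + (2)²) = 2√17.

2√17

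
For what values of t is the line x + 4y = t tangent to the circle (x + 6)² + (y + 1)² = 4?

t = −10 ± 2√17

The line touches the circle iff its distance from (−6, −1) is 2:
|1·(−6) + 4·(−1) − t| / √17 = 2
|t − (−10)| = 2√17.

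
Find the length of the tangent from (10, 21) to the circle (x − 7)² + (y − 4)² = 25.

√273

With centre O = (7, 4), |OP|² = 298 and r² = 25.
The tangent meets the radius at right angles, so tangent² = |PO|² − r² = 298 − 25 = 273.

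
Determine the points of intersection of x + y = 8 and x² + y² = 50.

From the line, y = −x + 8. Substituting:
2x² − 16x + 14 = 0  ⟹  x² − 8x + 7 = 0
x = 7 or x = 1, giving (7, 1) and (1, 7).

(1, 7) and (7, 1)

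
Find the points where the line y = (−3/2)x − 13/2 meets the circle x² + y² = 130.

(−9, 7) and (3, −11)

Substitute y = (−13 − 3x)/2:
13x² + 78x − 351 = 0  ⟹  x² + 6x − 27 = 0
x = 3 or x = −9, giving (3, −11) and (−9, 7).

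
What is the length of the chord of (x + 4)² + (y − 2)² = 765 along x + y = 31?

Substitute y = −x + 31:
2x² − 50x + 92 = 0  ⟹  x² − 25x + 46 = 0
x = 23 or x = 2, giving (23, 8) and (2, 29).
Chord length = distance between (23, 8) and (2, 29) = √882 = 21√2.

21√2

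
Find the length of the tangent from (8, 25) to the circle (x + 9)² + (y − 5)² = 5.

The centre is (−9, 5) and r = √5. The square of the distance from P to the centre is 289 + 400 = 689.
Power of the point: PT² = |PO|² − r² = 684, so PT = 6√19.

6√19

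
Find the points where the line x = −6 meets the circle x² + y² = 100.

The line gives x = −6. Substituting into the circle:
y² − 64 = 0
y = 8 or y = −8, giving (−6, 8) and (−6, −8).

(−6, −8) and (−6, 8)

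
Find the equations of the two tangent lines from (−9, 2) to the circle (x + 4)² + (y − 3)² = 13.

Let a tangent through (−9, 2) have slope m. Its distance from (−4, 3) must equal √13:
[m·(5) − (1)]² = 13(m² + 1)
6m² − 5m − 6 = 0, so m = 3/2 or m = −2/3.
With m = 3/2: 3x − 2y = −31. With m = −2/3: 2x + 3y = −12.

3x − 2y = −31 and 2x + 3y = −12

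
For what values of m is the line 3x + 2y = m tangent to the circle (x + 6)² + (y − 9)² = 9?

For a tangent, require d(centre, line) = r = 3.
|3·(−6) + 2·9 − m| / √13 = 3
|m| = 3√13.

m = ±3√13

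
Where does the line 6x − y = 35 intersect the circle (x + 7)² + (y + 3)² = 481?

From the line, y = 6x − 35. Substituting:
37x² − 370x + 592 = 0  ⟹  x² − 10x + 16 = 0
x = 8 or x = 2, giving (8, 13) and (2, −23).

(2, −23) and (8, 13)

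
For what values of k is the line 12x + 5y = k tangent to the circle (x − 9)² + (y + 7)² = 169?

k = −96 or k = 242

Tangency holds when the distance from the centre (9, −7) to the line equals the radius 13:
|12·9 + 5·(−7) − k| / √169 = 13
|k − (73)| = 13·13, so k = 242 or k = −96.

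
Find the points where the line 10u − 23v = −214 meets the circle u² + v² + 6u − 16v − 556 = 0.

From the line, v = (214 + 10u)/23. Substituting:
629u² + 3774u − 327080 = 0  ⟹  u² + 6u − 520 = 0
u = 20 or u = −26, giving (20, 18) and (−26, −2).

(−26, −2) and (20, 18)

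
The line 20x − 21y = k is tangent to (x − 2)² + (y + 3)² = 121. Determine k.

k = −216 or k = 422

For a tangent, require d(centre, line) = r = 11.
|20·2 − 21·(−3) − k| / √841 = 11
|k − (103)| = 11·29, so k = 422 or k = −216.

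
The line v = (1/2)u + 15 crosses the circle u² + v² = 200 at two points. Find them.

Express v = (30 + u)/2 and substitute into the circle:
5u² + 60u + 100 = 0  ⟹  u² + 12u + 20 = 0
u = −2 or u = −10, giving (−2, 14) and (−10, 10).

(−10, 10) and (−2, 14)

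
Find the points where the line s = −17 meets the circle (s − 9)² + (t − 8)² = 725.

The line gives s = −17. Substituting into the circle:
t² − 16t + 15 = 0
t = 15 or t = 1, giving (−17, 15) and (−17, 1).

(−17, 1) and (−17, 15)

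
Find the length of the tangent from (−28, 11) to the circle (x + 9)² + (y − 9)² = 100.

√265

The centre is (−9, 9) and r = 10. The square of the distance from P to the centre is 361 + 4 = 365.
Power of the point: PT² = |PO|² − r² = 265, so PT = √265.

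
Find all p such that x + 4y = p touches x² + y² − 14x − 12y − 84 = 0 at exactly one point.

p = 31 ± 13√17

The line touches the circle iff its distance from (7, 6) is 13:
|1·7 + 4·6 − p| / √17 = 13
|p − (31)| = 13√17.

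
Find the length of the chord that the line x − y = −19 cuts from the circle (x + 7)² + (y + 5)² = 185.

9√2

The distance from (−7, −5) to the line is 17/√2, and r² = 185.
Chord = 2√(r² − d²) = 2·√(81/2) = 9√2.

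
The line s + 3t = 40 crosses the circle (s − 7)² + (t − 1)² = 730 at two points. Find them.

Express t = (40 − s)/3 and substitute into the circle:
10s² − 200s − 4760 = 0  ⟹  s² − 20s − 476 = 0
s = 34 or s = −14, giving (34, 2) and (−14, 18).

(−14, 18) and (34, 2)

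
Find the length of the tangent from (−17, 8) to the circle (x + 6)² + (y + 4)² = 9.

16

With centre O = (−6, −4), |OP|² = 265 and r² = 9.
By the tangent–radius right angle, tangent length = √(|PO|² − r²) = √256 = 16.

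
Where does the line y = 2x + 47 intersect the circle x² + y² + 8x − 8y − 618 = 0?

Express y = 2x + 47 and substitute into the circle:
5x² + 180x + 1215 = 0  ⟹  x² + 36x + 243 = 0
x = −9 or x = −27, giving (−9, 29) and (−27, −7).

(−27, −7) and (−9, 29)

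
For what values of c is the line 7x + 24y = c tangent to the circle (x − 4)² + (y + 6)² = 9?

For a tangent, require d(centre, line) = r = 3.
|7·4 + 24·(−6) − c| / √625 = 3
|c − (−116)| = 3·25, so c = −41 or c = −191.

c = −191 or c = −41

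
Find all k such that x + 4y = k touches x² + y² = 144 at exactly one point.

k = ±12√17

Tangency holds when the distance from the centre (0, 0) to the line equals the radius 12:
|1·0 + 4·0 − k| / √17 = 12
|k| = 12√17.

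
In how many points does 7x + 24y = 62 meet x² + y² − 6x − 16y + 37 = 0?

0

d² = (7·3 + 24·8 − (62))²/625 = 22801/625; r² = 36.
Since d² > r², the line lies outside the circle.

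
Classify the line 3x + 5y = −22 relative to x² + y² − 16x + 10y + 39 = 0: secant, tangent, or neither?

Substituting the line into the circle gives 34x² − 418x + 359 = 0.
Discriminant = (−418)² − 4·34·(359) = 125900 > 0.
Two real roots: the line is a secant.

secant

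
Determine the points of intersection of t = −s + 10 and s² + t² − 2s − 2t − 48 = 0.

(2, 8) and (8, 2)

From the line, t = −s + 10. Substituting:
2s² − 20s + 32 = 0  ⟹  s² − 10s + 16 = 0
s = 8 or s = 2, giving (8, 2) and (2, 8).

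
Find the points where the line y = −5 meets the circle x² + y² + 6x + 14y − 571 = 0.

(−28, −5) and (22, −5)

From the line, y = −5. Substituting:
x² + 6x − 616 = 0
x = 22 or x = −28, giving (22, −5) and (−28, −5).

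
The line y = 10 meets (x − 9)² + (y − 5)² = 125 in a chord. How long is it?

Substitute y = 10:
x² − 18x − 19 = 0
x = 19 or x = −1, giving (19, 10) and (−1, 10).
|(19, 10) − (−1, 10)| = √((20)² + (0)²) = 20.

20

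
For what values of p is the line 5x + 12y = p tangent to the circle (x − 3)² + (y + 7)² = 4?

p = −95 or p = −43

The line touches the circle iff its distance from (3, −7) is 2:
|5·3 + 12·(−7) − p| / √169 = 2
|p − (−69)| = 2·13, so p = −43 or p = −95.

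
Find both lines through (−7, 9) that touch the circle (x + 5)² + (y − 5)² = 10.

Let a tangent through (−7, 9) have slope m. Its distance from (−5, 5) must equal √10:
[m·(2) − (−4)]² = 10(m² + 1)
3m² − 8m − 3 = 0, so m = −1/3 or m = 3.
With m = −1/3: x + 3y = 20. With m = 3: 3x − y = −30.

x + 3y = 20 and 3x − y = −30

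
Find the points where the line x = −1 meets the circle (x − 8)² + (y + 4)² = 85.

The line gives x = −1. Substituting into the circle:
y² + 8y + 12 = 0
y = −2 or y = −6, giving (−1, −2) and (−1, −6).

(−1, −6) and (−1, −2)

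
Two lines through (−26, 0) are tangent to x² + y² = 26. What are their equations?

x + 5y = −26 and x − 5y = −26

Write the tangent as mx − y + (0 − m·(−26)) = 0 and set its distance from the centre to √26:
(26m − (0))² = 26(m² + 1)
25m² − 1 = 0, so m = −1/5 or m = 1/5.
Through (−26, 0) these give x + 5y = −26 and x − 5y = −26.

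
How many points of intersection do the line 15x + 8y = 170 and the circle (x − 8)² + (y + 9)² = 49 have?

0

Centre (8, −9), r² = 49. Distance² from centre to line = (−122)²/289 = 14884/289.
Since d² > r², the line lies outside the circle.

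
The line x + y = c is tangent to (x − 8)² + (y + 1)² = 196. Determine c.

The line touches the circle iff its distance from (8, −1) is 14:
|1·8 + 1·(−1) − c| / √2 = 14
|c − (7)| = 14√2.

c = 7 ± 14√2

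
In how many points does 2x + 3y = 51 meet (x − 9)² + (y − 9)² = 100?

2

d² = (2·9 + 3·9 − (51))²/13 = 36/13; r² = 100.
Since d² < r², the line cuts the circle twice.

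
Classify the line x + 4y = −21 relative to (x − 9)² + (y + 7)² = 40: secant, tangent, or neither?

Substituting the line into the circle gives 17x² − 302x + 705 = 0.
Δ = 91204 − 47940 = 43264.
Two real roots: the line is a secant.

secant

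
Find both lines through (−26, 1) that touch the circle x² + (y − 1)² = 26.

x − 5y = −31 and x + 5y = −21

A line y − (1) = m(x − (−26)) is tangent when its distance from (0, 1) is √26:
(26m − (0))² = 26(m² + 1)
25m² − 1 = 0, so m = 1/5 or m = −1/5.
With m = 1/5: x − 5y = −31. With m = −1/5: x + 5y = −21.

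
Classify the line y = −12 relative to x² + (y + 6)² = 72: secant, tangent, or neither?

secant

Centre (0, −6), r² = 72. Distance² from centre to line = (6)² = 36.
Since d² < r², the line cuts the circle twice.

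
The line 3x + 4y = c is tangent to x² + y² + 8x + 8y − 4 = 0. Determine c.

The line touches the circle iff its distance from (−4, −4) is 6:
|3·(−4) + 4·(−4) − c| / √25 = 6
|c − (−28)| = 6·5, so c = 2 or c = −58.

c = −58 or c = 2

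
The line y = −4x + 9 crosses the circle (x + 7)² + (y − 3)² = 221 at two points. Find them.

Substitute y = −4x + 9:
17x² − 34x − 136 = 0  ⟹  x² − 2x − 8 = 0
x = 4 or x = −2, giving (4, −7) and (−2, 17).

(−2, 17) and (4, −7)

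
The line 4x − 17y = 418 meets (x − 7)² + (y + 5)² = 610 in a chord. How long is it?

Centre (7, −5), r² = 610. Perpendicular distance d from centre to line = |−305| / √305 = 305/√305.
Half the chord is √(r² − d²) = √(305), so the full chord is 2√305.

2√305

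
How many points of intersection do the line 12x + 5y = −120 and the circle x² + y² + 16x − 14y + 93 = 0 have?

d² = (12·(−8) + 5·7 − (−120))²/169 = 3481/169; r² = 20.
Since d² > r², the line lies outside the circle.

0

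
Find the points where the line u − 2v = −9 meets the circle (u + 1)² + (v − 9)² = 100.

(−7, 1) and (9, 9)

Substitute v = (9 + u)/2:
5u² − 10u − 315 = 0  ⟹  u² − 2u − 63 = 0
u = 9 or u = −7, giving (9, 9) and (−7, 1).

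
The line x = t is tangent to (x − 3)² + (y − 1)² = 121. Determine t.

Tangency holds when the distance from the centre (3, 1) to the line equals the radius 11:
|1·3 + 0·1 − t| / √1 = 11
|t − (3)| = 11, so t = 14 or t = −8.

t = −8 or t = 14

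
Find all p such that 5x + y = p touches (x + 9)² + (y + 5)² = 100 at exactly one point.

p = −50 ± 10√26

The line touches the circle iff its distance from (−9, −5) is 10:
|5·(−9) + 1·(−5) − p| / √26 = 10
|p − (−50)| = 10√26.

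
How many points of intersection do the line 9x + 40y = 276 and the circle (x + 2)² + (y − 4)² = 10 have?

0

d² = (9·(−2) + 40·4 − (276))²/1681 = 17956/1681; r² = 10.
Since d² > r², the line lies outside the circle.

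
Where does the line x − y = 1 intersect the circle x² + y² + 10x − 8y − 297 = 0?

Express y = x − 1 and substitute into the circle:
2x² − 288 = 0  ⟹  x² − 144 = 0
x = 12 or x = −12, giving (12, 11) and (−12, −13).

(−12, −13) and (12, 11)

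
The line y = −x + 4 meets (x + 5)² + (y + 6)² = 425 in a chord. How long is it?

Express y = −x + 4 and substitute into the circle:
2x² − 10x − 300 = 0  ⟹  x² − 5x − 150 = 0
x = 15 or x = −10, giving (15, −11) and (−10, 14).
Chord length = distance between (15, −11) and (−10, 14) = √1250 = 25√2.

25√2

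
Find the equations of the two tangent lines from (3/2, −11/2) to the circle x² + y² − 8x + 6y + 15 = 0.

3x + y = −1 and x + 3y = −15

Let a tangent through (3/2, −11/2) have slope m. Its distance from (4, −3) must equal √10:
(5/2m − (5/2))² = 10(m² + 1)
3m² + 10m + 3 = 0, so m = −3 or m = −1/3.
With m = −3: 3x + y = −1. With m = −1/3: x + 3y = −15.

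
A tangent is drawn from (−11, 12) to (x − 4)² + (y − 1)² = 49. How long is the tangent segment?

With centre O = (4, 1), |OP|² = 346 and r² = 49.
By the tangent–radius right angle, tangent length = √(|PO|² − r²) = √297 = 3√33.

3√33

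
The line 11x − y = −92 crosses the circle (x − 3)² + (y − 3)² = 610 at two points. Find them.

(−10, −18) and (−6, 26)

Substitute y = 11x + 92:
122x² + 1952x + 7320 = 0  ⟹  x² + 16x + 60 = 0
x = −6 or x = −10, giving (−6, 26) and (−10, −18).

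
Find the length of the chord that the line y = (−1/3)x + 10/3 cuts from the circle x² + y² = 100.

Centre (0, 0), r² = 100. Perpendicular distance d from centre to line = |−10| / √10 = 10/√10.
Chord = 2√(r² − d²) = 2·√(90) = 6√10.

6√10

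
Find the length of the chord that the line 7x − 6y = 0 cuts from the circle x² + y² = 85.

From the line, y = (7x)/6. Substituting:
85x² − 3060 = 0  ⟹  x² − 36 = 0
x = 6 or x = −6, giving (6, 7) and (−6, −7).
Chord length = distance between (6, 7) and (−6, −7) = √340 = 2√85.

2√85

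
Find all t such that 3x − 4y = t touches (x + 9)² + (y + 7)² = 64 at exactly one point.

t = −39 or t = 41

For a tangent, require d(centre, line) = r = 8.
|3·(−9) − 4·(−7) − t| / √25 = 8
|t − (1)| = 8·5, so t = 41 or t = −39.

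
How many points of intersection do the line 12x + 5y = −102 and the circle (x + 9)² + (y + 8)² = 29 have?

d² = (12·(−9) + 5·(−8) − (−102))²/169 = 2116/169; r² = 29.
Since d² < r², the line cuts the circle twice.

2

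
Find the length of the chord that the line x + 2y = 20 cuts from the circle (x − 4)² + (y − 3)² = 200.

Express y = (20 − x)/2 and substitute into the circle:
5x² − 60x − 540 = 0  ⟹  x² − 12x − 108 = 0
x = 18 or x = −6, giving (18, 1) and (−6, 13).
|(18, 1) − (−6, 13)| = √((24)² + (−12)²) = 12√5.

12√5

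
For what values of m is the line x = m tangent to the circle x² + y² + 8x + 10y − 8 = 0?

m = −11 or m = 3

Tangency holds when the distance from the centre (−4, −5) to the line equals the radius 7:
|1·(−4) + 0·(−5) − m| / √1 = 7
|m − (−4)| = 7, so m = 3 or m = −11.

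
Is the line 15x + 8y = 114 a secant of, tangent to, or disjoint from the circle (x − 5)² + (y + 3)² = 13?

d² = (15·5 + 8·(−3) − (114))²/289 = 3969/289; r² = 13.
Since d² > r², the line lies outside the circle.

disjoint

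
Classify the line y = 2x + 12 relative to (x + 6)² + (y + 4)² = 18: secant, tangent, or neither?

secant

Substituting the line into the circle gives 5x² + 76x + 274 = 0.
Δ = 5776 − 5480 = 296.
Two real roots: the line is a secant.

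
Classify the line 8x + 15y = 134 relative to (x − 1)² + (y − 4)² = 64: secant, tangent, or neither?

Substituting the line into the circle gives 289x² − 1634x − 8699 = 0.
Δ = 2669956 − (−10056044) = 12726000.
Two real roots: the line is a secant.

secant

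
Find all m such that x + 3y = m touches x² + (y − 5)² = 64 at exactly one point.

m = 15 ± 8√10

For a tangent, require d(centre, line) = r = 8.
|1·0 + 3·5 − m| / √10 = 8
|m − (15)| = 8√10.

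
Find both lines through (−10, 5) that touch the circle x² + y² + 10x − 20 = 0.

x − 2y = −20 and 2x − y = −25

Write the tangent as mx − y + (5 − m·(−10)) = 0 and set its distance from the centre to 3√5:
[m·(5) − (−5)]² = 45(m² + 1)
2m² − 5m + 2 = 0, so m = 1/2 or m = 2.
Through (−10, 5) these give x − 2y = −20 and 2x − y = −25.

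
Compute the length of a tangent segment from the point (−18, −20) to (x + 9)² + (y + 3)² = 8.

√362

Centre (−9, −3), r² = 8. |PO|² = (−9)² + (−17)² = 370.
Power of the point: PT² = |PO|² − r² = 362, so PT = √362.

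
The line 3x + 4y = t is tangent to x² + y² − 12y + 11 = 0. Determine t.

For a tangent, require d(centre, line) = r = 5.
|3·0 + 4·6 − t| / √25 = 5
|t − (24)| = 5·5, so t = 49 or t = −1.

t = −1 or t = 49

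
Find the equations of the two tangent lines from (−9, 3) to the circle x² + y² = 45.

A line y − (3) = m(x − (−9)) is tangent when its distance from (0, 0) is 3√5:
(9m − (−3))² = 45(m² + 1)
2m² + 3m − 2 = 0, so m = −2 or m = 1/2.
With m = −2: 2x + y = −15. With m = 1/2: x − 2y = −15.

2x + y = −15 and x − 2y = −15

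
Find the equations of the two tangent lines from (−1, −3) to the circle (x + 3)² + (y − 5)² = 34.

3x + 5y = −18 and 5x − 3y = 4

A line y − (−3) = m(x − (−1)) is tangent when its distance from (−3, 5) is √34:
(−2m − (8))² = 34(m² + 1)
15m² − 16m − 15 = 0, so m = −3/5 or m = 5/3.
With m = −3/5: 3x + 5y = −18. With m = 5/3: 5x − 3y = 4.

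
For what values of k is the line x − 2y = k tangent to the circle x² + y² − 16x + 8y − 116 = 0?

k = 16 ± 14√5

For a tangent, require d(centre, line) = r = 14.
|1·8 − 2·(−4) − k| / √5 = 14
|k − (16)| = 14√5.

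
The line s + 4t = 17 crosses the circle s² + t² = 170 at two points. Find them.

Substitute t = (17 − s)/4:
17s² − 34s − 2431 = 0  ⟹  s² − 2s − 143 = 0
s = 13 or s = −11, giving (13, 1) and (−11, 7).

(−11, 7) and (13, 1)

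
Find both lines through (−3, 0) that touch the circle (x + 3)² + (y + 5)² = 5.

2x − y = −6 and 2x + y = −6

Write the tangent as mx − y + (0 − m·(−3)) = 0 and set its distance from the centre to √5:
(0m − (−5))² = 5(m² + 1)
m² − 4 = 0, so m = 2 or m = −2.
With m = 2: 2x − y = −6. With m = −2: 2x + y = −6.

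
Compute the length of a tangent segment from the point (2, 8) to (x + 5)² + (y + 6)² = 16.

The centre is (−5, −6) and r = 4. The square of the distance from P to the centre is 49 + 196 = 245.
By the tangent–radius right angle, tangent length = √(|PO|² − r²) = √229.

√229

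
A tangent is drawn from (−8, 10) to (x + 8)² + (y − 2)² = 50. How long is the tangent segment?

The centre is (−8, 2) and r = 5√2. The square of the distance from P to the centre is 0 + 64 = 64.
By the tangent–radius right angle, tangent length = √(|PO|² − r²) = √14.

√14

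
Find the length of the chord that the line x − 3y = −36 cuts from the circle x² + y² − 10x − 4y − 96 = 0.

Substitute y = (36 + x)/3:
10x² − 30x = 0  ⟹  x² − 3x = 0
x = 3 or x = 0, giving (3, 13) and (0, 12).
|(3, 13) − (0, 12)| = √((3)² + (1)²) = √10.

√10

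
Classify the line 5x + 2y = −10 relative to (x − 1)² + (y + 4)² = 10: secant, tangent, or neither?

secant

d² = (5·1 + 2·(−4) − (−10))²/29 = 49/29; r² = 10.
Since d² < r², the line cuts the circle twice.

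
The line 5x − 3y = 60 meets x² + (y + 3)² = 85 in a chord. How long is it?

√34

Express y = (−60 + 5x)/3 and substitute into the circle:
34x² − 510x + 1836 = 0  ⟹  x² − 15x + 54 = 0
x = 9 or x = 6, giving (9, −5) and (6, −10).
Chord length = distance between (9, −5) and (6, −10) = √34 = √34.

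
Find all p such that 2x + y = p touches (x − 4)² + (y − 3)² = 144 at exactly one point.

For a tangent, require d(centre, line) = r = 12.
|2·4 + 1·3 − p| / √5 = 12
|p − (11)| = 12√5.

p = 11 ± 12√5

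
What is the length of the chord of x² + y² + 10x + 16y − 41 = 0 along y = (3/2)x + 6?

6√13

Express y = (12 + 3x)/2 and substitute into the circle:
13x² + 208x + 364 = 0  ⟹  x² + 16x + 28 = 0
x = −2 or x = −14, giving (−2, 3) and (−14, −15).
|(−2, 3) − (−14, −15)| = √((12)² + (18)²) = 6√13.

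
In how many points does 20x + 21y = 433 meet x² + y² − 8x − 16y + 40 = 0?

0

d² = (20·4 + 21·8 − (433))²/841 = 34225/841; r² = 40.
Since d² > r², the line lies outside the circle.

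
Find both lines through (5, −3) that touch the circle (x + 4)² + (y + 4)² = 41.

Let a tangent through (5, −3) have slope m. Its distance from (−4, −4) must equal √41:
(−9m − (−1))² = 41(m² + 1)
20m² − 9m − 20 = 0, so m = −4/5 or m = 5/4.
Through (5, −3) these give 4x + 5y = 5 and 5x − 4y = 37.

4x + 5y = 5 and 5x − 4y = 37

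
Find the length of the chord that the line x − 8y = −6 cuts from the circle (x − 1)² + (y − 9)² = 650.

6√65

The distance from (1, 9) to the line is 65/√65, and r² = 650.
Chord = 2√(r² − d²) = 2·√(585) = 6√65.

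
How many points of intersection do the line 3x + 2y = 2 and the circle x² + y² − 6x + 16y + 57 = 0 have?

d² = (3·3 + 2·(−8) − (2))²/13 = 81/13; r² = 16.
Since d² < r², the line cuts the circle twice.

2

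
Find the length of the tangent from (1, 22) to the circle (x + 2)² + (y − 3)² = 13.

With centre O = (−2, 3), |OP|² = 370 and r² = 13.
By the tangent–radius right angle, tangent length = √(|PO|² − r²) = √357.

√357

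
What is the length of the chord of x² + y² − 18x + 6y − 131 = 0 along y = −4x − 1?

6√17

The distance from (9, −3) to the line is 34/√17, and r² = 221.
Chord = 2√(r² − d²) = 2·√(153) = 6√17.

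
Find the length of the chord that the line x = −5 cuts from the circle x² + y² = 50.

10

Centre (0, 0), r² = 50. Perpendicular distance d from centre to line = |5| / √1 = 5.
Half the chord is √(r² − d²) = √(25), so the full chord is 10.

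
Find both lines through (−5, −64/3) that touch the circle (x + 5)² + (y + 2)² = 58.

Write the tangent as mx − y + (−64/3 − m·(−5)) = 0 and set its distance from the centre to √58:
[m·(0) − (58/3)]² = 58(m² + 1)
9m² − 49 = 0, so m = 7/3 or m = −7/3.
Through (−5, −64/3) these give 7x − 3y = 29 and 7x + 3y = −99.

7x − 3y = 29 and 7x + 3y = −99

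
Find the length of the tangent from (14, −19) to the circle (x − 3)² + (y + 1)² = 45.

With centre O = (3, −1), |OP|² = 445 and r² = 45.
By the tangent–radius right angle, tangent length = √(|PO|² − r²) = √400 = 20.

20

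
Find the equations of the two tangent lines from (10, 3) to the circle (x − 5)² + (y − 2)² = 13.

3x − 2y = 24 and 2x + 3y = 29

A line y − (3) = m(x − (10)) is tangent when its distance from (5, 2) is √13:
(−5m − (−1))² = 13(m² + 1)
6m² − 5m − 6 = 0, so m = 3/2 or m = −2/3.
With m = 3/2: 3x − 2y = 24. With m = −2/3: 2x + 3y = 29.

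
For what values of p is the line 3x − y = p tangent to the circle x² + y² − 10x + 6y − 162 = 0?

p = 18 ± 14√10

For a tangent, require d(centre, line) = r = 14.
|3·5 − 1·(−3) − p| / √10 = 14
|p − (18)| = 14√10.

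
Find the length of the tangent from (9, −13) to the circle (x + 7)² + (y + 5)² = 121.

√199

With centre O = (−7, −5), |OP|² = 320 and r² = 121.
Power of the point: PT² = |PO|² − r² = 199, so PT = √199.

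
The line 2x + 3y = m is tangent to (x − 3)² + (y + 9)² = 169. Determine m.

m = −21 ± 13√13

The line touches the circle iff its distance from (3, −9) is 13:
|2·3 + 3·(−9) − m| / √13 = 13
|m − (−21)| = 13√13.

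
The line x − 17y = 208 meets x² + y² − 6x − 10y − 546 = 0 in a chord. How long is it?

The distance from (3, 5) to the line is 290/√290, and r² = 580.
Chord = 2√(r² − d²) = 2·√(290) = 2√290.

2√290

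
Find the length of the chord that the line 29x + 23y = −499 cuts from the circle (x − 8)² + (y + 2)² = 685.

√1370

From the line, y = (−499 − 29x)/23. Substituting:
1370x² + 17810x − 123300 = 0  ⟹  x² + 13x − 90 = 0
x = 5 or x = −18, giving (5, −28) and (−18, 1).
|(5, −28) − (−18, 1)| = √((23)² + (−29)²) = √1370.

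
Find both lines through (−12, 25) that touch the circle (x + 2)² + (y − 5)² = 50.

A line y − (25) = m(x − (−12)) is tangent when its distance from (−2, 5) is 5√2:
[m·(10) − (−20)]² = 50(m² + 1)
m² + 8m + 7 = 0, so m = −1 or m = −7.
With m = −1: x + y = 13. With m = −7: 7x + y = −59.

x + y = 13 and 7x + y = −59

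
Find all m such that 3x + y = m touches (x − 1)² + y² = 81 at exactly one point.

m = 3 ± 9√10

For a tangent, require d(centre, line) = r = 9.
|3·1 + 1·0 − m| / √10 = 9
|m − (3)| = 9√10.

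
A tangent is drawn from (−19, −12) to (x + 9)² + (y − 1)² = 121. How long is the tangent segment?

With centre O = (−9, 1), |OP|² = 269 and r² = 121.
The tangent meets the radius at right angles, so tangent² = |PO|² − r² = 269 − 121 = 148.

2√37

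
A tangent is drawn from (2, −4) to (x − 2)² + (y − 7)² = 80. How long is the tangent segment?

With centre O = (2, 7), |OP|² = 121 and r² = 80.
Power of the point: PT² = |PO|² − r² = 41, so PT = √41.

√41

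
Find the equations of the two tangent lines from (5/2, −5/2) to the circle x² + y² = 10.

Let a tangent through (5/2, −5/2) have slope m. Its distance from (0, 0) must equal √10:
(−5/2m − (5/2))² = 10(m² + 1)
3m² − 10m + 3 = 0, so m = 3 or m = 1/3.
With m = 3: 3x − y = 10. With m = 1/3: x − 3y = 10.

3x − y = 10 and x − 3y = 10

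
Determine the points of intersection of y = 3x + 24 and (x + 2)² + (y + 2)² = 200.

Substitute y = 3x + 24:
10x² + 160x + 480 = 0  ⟹  x² + 16x + 48 = 0
x = −4 or x = −12, giving (−4, 12) and (−12, −12).

(−12, −12) and (−4, 12)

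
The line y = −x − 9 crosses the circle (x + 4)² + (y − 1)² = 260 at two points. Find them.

(−18, 9) and (4, −13)

Substitute y = −x − 9:
2x² + 28x − 144 = 0  ⟹  x² + 14x − 72 = 0
x = 4 or x = −18, giving (4, −13) and (−18, 9).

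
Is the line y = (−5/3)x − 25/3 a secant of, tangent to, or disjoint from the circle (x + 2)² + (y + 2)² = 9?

secant

Substituting the line into the circle gives 34x² + 226x + 316 = 0.
Discriminant = (226)² − 4·34·(316) = 8100 > 0.
Two real roots: the line is a secant.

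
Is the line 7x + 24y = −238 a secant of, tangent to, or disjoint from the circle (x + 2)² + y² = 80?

disjoint

Substituting the line into the circle gives 625x² + 5636x + 12868 = 0.
Δ = 31764496 − 32170000 = −405504.
No real roots: the line does not meet the circle.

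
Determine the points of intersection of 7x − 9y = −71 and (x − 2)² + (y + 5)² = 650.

(−23, −10) and (13, 18)

From the line, y = (71 + 7x)/9. Substituting:
130x² + 1300x − 38870 = 0  ⟹  x² + 10x − 299 = 0
x = 13 or x = −23, giving (13, 18) and (−23, −10).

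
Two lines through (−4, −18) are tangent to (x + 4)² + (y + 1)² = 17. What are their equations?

A line y − (−18) = m(x − (−4)) is tangent when its distance from (−4, −1) is √17:
[m·(0) − (17)]² = 17(m² + 1)
m² − 16 = 0, so m = −4 or m = 4.
Through (−4, −18) these give 4x + y = −34 and 4x − y = 2.

4x + y = −34 and 4x − y = 2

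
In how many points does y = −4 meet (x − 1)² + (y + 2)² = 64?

2

Substituting the line into the circle gives x² − 2x − 59 = 0.
Discriminant = (−2)² − 4·1·(−59) = 240 > 0.
Two real roots: the line is a secant.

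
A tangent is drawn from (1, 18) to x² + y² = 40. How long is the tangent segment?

The centre is (0, 0) and r = 2√10. The square of the distance from P to the centre is 1 + 324 = 325.
By the tangent–radius right angle, tangent length = √(|PO|² − r²) = √285.

√285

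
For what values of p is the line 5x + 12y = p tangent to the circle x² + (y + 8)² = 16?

p = −148 or p = −44

For a tangent, require d(centre, line) = r = 4.
|5·0 + 12·(−8) − p| / √169 = 4
|p − (−96)| = 4·13, so p = −44 or p = −148.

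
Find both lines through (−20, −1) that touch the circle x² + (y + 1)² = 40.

Write the tangent as mx − y + (−1 − m·(−20)) = 0 and set its distance from the centre to 2√10:
[m·(20) − (0)]² = 40(m² + 1)
9m² − 1 = 0, so m = 1/3 or m = −1/3.
With m = 1/3: x − 3y = −17. With m = −1/3: x + 3y = −23.

x − 3y = −17 and x + 3y = −23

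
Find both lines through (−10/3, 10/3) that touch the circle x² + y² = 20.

x − 2y = −10 and 2x − y = −10

Write the tangent as mx − y + (10/3 − m·(−10/3)) = 0 and set its distance from the centre to 2√5:
(10/3m − (−10/3))² = 20(m² + 1)
2m² − 5m + 2 = 0, so m = 1/2 or m = 2.
With m = 1/2: x − 2y = −10. With m = 2: 2x − y = −10.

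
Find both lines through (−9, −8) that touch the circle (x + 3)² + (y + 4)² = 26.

5x − y = −37 and x + 5y = −49

Let a tangent through (−9, −8) have slope m. Its distance from (−3, −4) must equal √26:
(6m − (4))² = 26(m² + 1)
5m² − 24m − 5 = 0, so m = 5 or m = −1/5.
Through (−9, −8) these give 5x − y = −37 and x + 5y = −49.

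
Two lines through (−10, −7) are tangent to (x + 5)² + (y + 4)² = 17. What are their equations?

4x − y = −33 and x + 4y = −38

Let a tangent through (−10, −7) have slope m. Its distance from (−5, −4) must equal √17:
(5m − (3))² = 17(m² + 1)
4m² − 15m − 4 = 0, so m = 4 or m = −1/4.
With m = 4: 4x − y = −33. With m = −1/4: x + 4y = −38.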